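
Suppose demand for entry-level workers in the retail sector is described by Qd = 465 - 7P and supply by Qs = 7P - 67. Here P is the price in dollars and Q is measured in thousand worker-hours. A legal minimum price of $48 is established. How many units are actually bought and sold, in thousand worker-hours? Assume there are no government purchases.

In a free market, 465 - 7P = 7P - 67 gives the equilibrium P* = 38, Q* = 199.
Since 48 > 38, the floor is binding.
At P = 48: Qd = 465 - 7·48 = 129 and Qs = 7·48 - 67 = 269.
The quantity actually transacted is the short side, demand: 129.

129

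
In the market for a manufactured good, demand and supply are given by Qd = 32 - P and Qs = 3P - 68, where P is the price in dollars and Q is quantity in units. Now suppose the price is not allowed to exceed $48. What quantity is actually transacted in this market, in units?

Setting quantity demanded equal to quantity supplied, 32 - P = 3P - 68, gives P* = 25 and Q* = 7.
Since 48 is above P* = 25, the ceiling does not bind and the free-market outcome prevails.

7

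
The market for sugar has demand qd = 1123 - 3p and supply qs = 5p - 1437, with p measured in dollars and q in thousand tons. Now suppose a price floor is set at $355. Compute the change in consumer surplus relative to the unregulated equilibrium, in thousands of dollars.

Setting quantity demanded equal to quantity supplied, 1123 - 3p = 5p - 1437, gives p* = 320 and q* = 163.
The floor of 355 is above the equilibrium price 320, so it binds.
At p = 355: qd = 1123 - 3·355 = 58 and qs = 5·355 - 1437 = 338.
Consumer surplus without the control is ½ · (1123/3 - 320) · 163 = 26569/6.
With the floor, consumers buy 58 units at 355, so CS = ½ · (1123/3 - 355) · 58 = 1682/3.
Change in consumer surplus = 1682/3 - 26569/6 = -3867.5.

-3867.5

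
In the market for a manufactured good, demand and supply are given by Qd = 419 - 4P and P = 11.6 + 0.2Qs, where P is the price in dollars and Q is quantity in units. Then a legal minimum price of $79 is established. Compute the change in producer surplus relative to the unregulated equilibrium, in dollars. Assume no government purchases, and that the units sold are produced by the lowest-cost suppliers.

Rearranging supply gives Qs = 5P - 58. Setting quantity demanded equal to quantity supplied, 419 - 4P = 5P - 58, gives P* = 53 and Q* = 207.
Since 79 > 53, the floor is binding.
At P = 79: Qd = 419 - 4·79 = 103 and Qs = 5·79 - 58 = 337.
Producer surplus without the control is ½ · (53 - 11.6) · 207 = 4284.9.
With the floor, 103 units are sold at 79. The supply price at Q = 103 is 32.2, so PS = ½ · [(79 - 11.6) + (79 - 32.2)] · 103 = 5881.3.
Change in producer surplus = 5881.3 - 4284.9 = 1596.4.

1596.4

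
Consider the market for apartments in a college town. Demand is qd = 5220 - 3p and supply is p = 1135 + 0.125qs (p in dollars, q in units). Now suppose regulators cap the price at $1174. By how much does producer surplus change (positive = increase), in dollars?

Rearranging supply gives qs = 8p - 9080. In a free market, 5220 - 3p = 8p - 9080 gives the equilibrium p* = 1300, q* = 1320.
The ceiling of 1174 is below the equilibrium price 1300, so it binds.
At p = 1174: qd = 5220 - 3·1174 = 1698 and qs = 8·1174 - 9080 = 312.
Producer surplus without the control is ½ · (1300 - 1135) · 1320 = 108900.
With the ceiling, producers sell 312 units at 1174, so PS = ½ · (1174 - 1135) · 312 = 6084.
Change in producer surplus = 6084 - 108900 = -102816.

-102816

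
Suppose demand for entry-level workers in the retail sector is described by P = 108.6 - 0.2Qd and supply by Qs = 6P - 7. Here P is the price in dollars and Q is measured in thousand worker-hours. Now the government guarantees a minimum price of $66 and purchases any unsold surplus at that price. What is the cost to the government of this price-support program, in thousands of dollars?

Rearranging demand gives Qd = 543 - 5P. In a free market, 543 - 5P = 6P - 7 gives the equilibrium P* = 50, Q* = 293.
Since 66 > 50, the floor is binding.
At P = 66: Qd = 543 - 5·66 = 213 and Qs = 6·66 - 7 = 389.
Surplus = Qs - Qd = 176.
Government expenditure = surplus × support price = 176 × 66 = 11616.

11616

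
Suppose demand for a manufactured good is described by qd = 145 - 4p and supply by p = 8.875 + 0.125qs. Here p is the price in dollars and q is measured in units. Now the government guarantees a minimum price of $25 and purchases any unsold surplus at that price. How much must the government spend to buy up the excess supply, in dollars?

2100

Rearranging supply gives qs = 8p - 71. In a free market, 145 - 4p = 8p - 71 gives the equilibrium p* = 18, q* = 73.
Since 25 > 18, the floor is binding.
At p = 25: qd = 145 - 4·25 = 45 and qs = 8·25 - 71 = 129.
Surplus = qs - qd = 84.
Government expenditure = surplus × support price = 84 × 25 = 2100.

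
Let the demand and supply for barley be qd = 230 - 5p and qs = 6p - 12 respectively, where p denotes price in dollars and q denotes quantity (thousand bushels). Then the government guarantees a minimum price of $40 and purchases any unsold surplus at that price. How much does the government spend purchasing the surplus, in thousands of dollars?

7920

Equilibrium: 230 - 5p = 6p - 12, so 242 = 11p and p* = 22, q* = 120.
The floor of 40 is above the equilibrium price 22, so it binds.
At p = 40: qd = 230 - 5·40 = 30 and qs = 6·40 - 12 = 228.
Surplus = qs - qd = 198.
Government expenditure = surplus × support price = 198 × 40 = 7920.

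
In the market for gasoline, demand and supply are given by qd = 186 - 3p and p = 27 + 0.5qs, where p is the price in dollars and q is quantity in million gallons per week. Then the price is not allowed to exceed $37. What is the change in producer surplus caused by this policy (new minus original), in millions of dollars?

-341

Rearranging supply gives qs = 2p - 54. In a free market, 186 - 3p = 2p - 54 gives the equilibrium p* = 48, q* = 42.
Since 37 < 48, the ceiling is binding.
At p = 37: qd = 186 - 3·37 = 75 and qs = 2·37 - 54 = 20.
Producer surplus without the control is ½ · (48 - 27) · 42 = 441.
With the ceiling, producers sell 20 units at 37, so PS = ½ · (37 - 27) · 20 = 100.
Change in producer surplus = 100 - 441 = -341.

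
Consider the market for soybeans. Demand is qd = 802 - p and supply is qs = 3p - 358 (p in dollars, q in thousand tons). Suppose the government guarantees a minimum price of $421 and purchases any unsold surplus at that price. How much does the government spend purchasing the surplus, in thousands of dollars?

Equilibrium: 802 - p = 3p - 358, so 1160 = 4p and p* = 290, q* = 512.
Since 421 > 290, the floor is binding.
At p = 421: qd = 802 - 421 = 381 and qs = 3·421 - 358 = 905.
Surplus = qs - qd = 524.
Government expenditure = surplus × support price = 524 × 421 = 220604.

220604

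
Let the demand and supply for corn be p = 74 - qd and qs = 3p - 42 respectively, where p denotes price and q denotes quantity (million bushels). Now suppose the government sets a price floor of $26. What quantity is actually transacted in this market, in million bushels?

Rearranging demand gives qd = 74 - p. Without the control the market clears where 74 - p = 3p - 42, i.e. p* = 29 and q* = 45.
The floor of 26 is below the equilibrium price 29, so it is not binding; the market clears at p* = 29, q* = 45.

45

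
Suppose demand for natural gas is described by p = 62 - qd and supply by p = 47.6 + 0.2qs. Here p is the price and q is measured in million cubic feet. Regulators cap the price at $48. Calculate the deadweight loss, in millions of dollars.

60

Rearranging demand gives qd = 62 - p; rearranging supply gives qs = 5p - 238. Without the control the market clears where 62 - p = 5p - 238, i.e. p* = 50 and q* = 12.
The ceiling of 48 is below the equilibrium price 50, so it binds.
At p = 48: qd = 62 - 48 = 14 and qs = 5·48 - 238 = 2.
Quantity traded falls to 2. At q = 2 the demand price is 62 - 2 = 60 and the supply price is (238 + 2)/5 = 48.
Deadweight loss = ½ · (60 - 48) · (12 - 2) = ½ · 12 · 10 = 60.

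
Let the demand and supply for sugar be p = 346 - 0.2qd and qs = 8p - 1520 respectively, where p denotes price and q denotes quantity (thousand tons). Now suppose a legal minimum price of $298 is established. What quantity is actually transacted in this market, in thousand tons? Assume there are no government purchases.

240

Rearranging demand gives qd = 1730 - 5p. Equilibrium: 1730 - 5p = 8p - 1520, so 3250 = 13p and p* = 250, q* = 480.
Because the floor (298) lies above the market-clearing price, it is binding.
At p = 298: qd = 1730 - 5·298 = 240 and qs = 8·298 - 1520 = 864.
The quantity actually transacted is the short side, demand: 240.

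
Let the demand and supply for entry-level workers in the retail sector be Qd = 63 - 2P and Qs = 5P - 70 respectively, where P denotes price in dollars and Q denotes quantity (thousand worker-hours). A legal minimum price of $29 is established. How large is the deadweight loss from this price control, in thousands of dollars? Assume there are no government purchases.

140

Without the control the market clears where 63 - 2P = 5P - 70, i.e. P* = 19 and Q* = 25.
Since 29 > 19, the floor is binding.
At P = 29: Qd = 63 - 2·29 = 5 and Qs = 5·29 - 70 = 75.
Quantity traded falls to 5. At Q = 5 the demand price is (63 - 5)/2 = 29 and the supply price is (70 + 5)/5 = 15.
Deadweight loss = ½ · (29 - 15) · (25 - 5) = ½ · 14 · 20 = 140.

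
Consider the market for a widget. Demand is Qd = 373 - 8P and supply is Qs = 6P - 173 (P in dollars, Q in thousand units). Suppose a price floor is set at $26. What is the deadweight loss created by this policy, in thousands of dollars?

Setting quantity demanded equal to quantity supplied, 373 - 8P = 6P - 173, gives P* = 39 and Q* = 61.
The floor of 26 is below the equilibrium price 39, so it is not binding; the market clears at P* = 39, Q* = 61.
Since the control does not bind, no trades are prevented and deadweight loss is zero.

0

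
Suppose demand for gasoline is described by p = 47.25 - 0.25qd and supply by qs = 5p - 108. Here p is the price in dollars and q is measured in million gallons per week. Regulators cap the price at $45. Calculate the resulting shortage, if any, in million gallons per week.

Rearranging demand gives qd = 189 - 4p. Equilibrium: 189 - 4p = 5p - 108, so 297 = 9p and p* = 33, q* = 57.
The ceiling of 45 is above the equilibrium price 33, so it is not binding; the market clears at p* = 33, q* = 57.
Since the control does not bind, there is no shortage.

0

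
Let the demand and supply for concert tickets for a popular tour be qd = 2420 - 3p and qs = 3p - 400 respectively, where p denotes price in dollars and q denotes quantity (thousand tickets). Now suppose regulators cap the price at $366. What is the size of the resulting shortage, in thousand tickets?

624

In a free market, 2420 - 3p = 3p - 400 gives the equilibrium p* = 470, q* = 1010.
The ceiling of 366 is below the equilibrium price 470, so it binds.
At p = 366: qd = 2420 - 3·366 = 1322 and qs = 3·366 - 400 = 698.
Shortage = qd - qs = 1322 - 698 = 624.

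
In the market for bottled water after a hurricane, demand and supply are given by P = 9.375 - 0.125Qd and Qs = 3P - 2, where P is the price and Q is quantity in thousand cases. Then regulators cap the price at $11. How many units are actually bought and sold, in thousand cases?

19

Rearranging demand gives Qd = 75 - 8P. Setting quantity demanded equal to quantity supplied, 75 - 8P = 3P - 2, gives P* = 7 and Q* = 19.
The ceiling of 11 is above the equilibrium price 7, so it is not binding; the market clears at P* = 7, Q* = 19.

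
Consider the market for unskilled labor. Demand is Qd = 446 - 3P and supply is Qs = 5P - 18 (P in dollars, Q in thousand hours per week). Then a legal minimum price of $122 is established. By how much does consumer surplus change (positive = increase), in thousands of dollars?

-11264

Without the control the market clears where 446 - 3P = 5P - 18, i.e. P* = 58 and Q* = 272.
The floor of 122 is above the equilibrium price 58, so it binds.
At P = 122: Qd = 446 - 3·122 = 80 and Qs = 5·122 - 18 = 592.
Consumer surplus without the control is ½ · (446/3 - 58) · 272 = 36992/3.
With the floor, consumers buy 80 units at 122, so CS = ½ · (446/3 - 122) · 80 = 3200/3.
Change in consumer surplus = 3200/3 - 36992/3 = -11264.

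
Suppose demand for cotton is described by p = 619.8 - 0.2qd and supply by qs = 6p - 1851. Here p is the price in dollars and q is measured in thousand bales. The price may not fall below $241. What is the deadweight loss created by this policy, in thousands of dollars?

Rearranging demand gives qd = 3099 - 5p. Setting quantity demanded equal to quantity supplied, 3099 - 5p = 6p - 1851, gives p* = 450 and q* = 849.
The floor of 241 is below the equilibrium price 450, so it is not binding; the market clears at p* = 450, q* = 849.
Since the control does not bind, no trades are prevented and deadweight loss is zero.

0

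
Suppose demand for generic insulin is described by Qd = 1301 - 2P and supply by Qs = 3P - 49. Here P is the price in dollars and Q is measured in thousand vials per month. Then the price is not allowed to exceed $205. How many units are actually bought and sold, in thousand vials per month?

In a free market, 1301 - 2P = 3P - 49 gives the equilibrium P* = 270, Q* = 761.
Since 205 < 270, the ceiling is binding.
At P = 205: Qd = 1301 - 2·205 = 891 and Qs = 3·205 - 49 = 566.
The quantity actually transacted is the short side, supply: 566.

566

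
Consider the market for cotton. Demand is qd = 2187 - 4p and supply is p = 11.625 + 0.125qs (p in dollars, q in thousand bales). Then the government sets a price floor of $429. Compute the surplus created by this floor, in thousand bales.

2868

Rearranging supply gives qs = 8p - 93. Equilibrium: 2187 - 4p = 8p - 93, so 2280 = 12p and p* = 190, q* = 1427.
The floor of 429 is above the equilibrium price 190, so it binds.
At p = 429: qd = 2187 - 4·429 = 471 and qs = 8·429 - 93 = 3339.
Surplus = qs - qd = 3339 - 471 = 2868.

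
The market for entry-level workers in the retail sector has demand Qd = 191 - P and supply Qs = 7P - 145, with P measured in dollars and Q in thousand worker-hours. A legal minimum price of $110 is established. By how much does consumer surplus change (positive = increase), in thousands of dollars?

-7820

Without the control the market clears where 191 - P = 7P - 145, i.e. P* = 42 and Q* = 149.
Since 110 > 42, the floor is binding.
At P = 110: Qd = 191 - 110 = 81 and Qs = 7·110 - 145 = 625.
Consumer surplus without the control is ½ · (191 - 42) · 149 = 11100.5.
With the floor, consumers buy 81 units at 110, so CS = ½ · (191 - 110) · 81 = 3280.5.
Change in consumer surplus = 3280.5 - 11100.5 = -7820.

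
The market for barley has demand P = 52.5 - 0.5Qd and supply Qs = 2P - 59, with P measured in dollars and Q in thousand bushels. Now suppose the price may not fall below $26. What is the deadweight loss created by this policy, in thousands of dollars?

0

Rearranging demand gives Qd = 105 - 2P. Without the control the market clears where 105 - 2P = 2P - 59, i.e. P* = 41 and Q* = 23.
The floor of 26 is below the equilibrium price 41, so it is not binding; the market clears at P* = 41, Q* = 23.
Since the control does not bind, no trades are prevented and deadweight loss is zero.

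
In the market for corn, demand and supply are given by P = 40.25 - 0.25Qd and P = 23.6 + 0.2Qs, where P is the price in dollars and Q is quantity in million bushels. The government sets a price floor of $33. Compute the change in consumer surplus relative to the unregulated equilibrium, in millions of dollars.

-66

Rearranging demand gives Qd = 161 - 4P; rearranging supply gives Qs = 5P - 118. Setting quantity demanded equal to quantity supplied, 161 - 4P = 5P - 118, gives P* = 31 and Q* = 37.
Because the floor (33) lies above the market-clearing price, it is binding.
At P = 33: Qd = 161 - 4·33 = 29 and Qs = 5·33 - 118 = 47.
Consumer surplus without the control is ½ · (40.25 - 31) · 37 = 171.125.
With the floor, consumers buy 29 units at 33, so CS = ½ · (40.25 - 33) · 29 = 105.125.
Change in consumer surplus = 105.125 - 171.125 = -66.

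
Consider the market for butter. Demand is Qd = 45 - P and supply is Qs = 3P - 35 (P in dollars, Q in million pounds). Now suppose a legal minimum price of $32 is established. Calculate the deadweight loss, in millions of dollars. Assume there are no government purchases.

96

In a free market, 45 - P = 3P - 35 gives the equilibrium P* = 20, Q* = 25.
Because the floor (32) lies above the market-clearing price, it is binding.
At P = 32: Qd = 45 - 32 = 13 and Qs = 3·32 - 35 = 61.
Quantity traded falls to 13. At Q = 13 the demand price is 45 - 13 = 32 and the supply price is (35 + 13)/3 = 16.
Deadweight loss = ½ · (32 - 16) · (25 - 13) = ½ · 16 · 12 = 96.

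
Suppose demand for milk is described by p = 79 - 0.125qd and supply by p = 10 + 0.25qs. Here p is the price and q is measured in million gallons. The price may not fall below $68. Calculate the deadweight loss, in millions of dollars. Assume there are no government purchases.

1728

Rearranging demand gives qd = 632 - 8p; rearranging supply gives qs = 4p - 40. In a free market, 632 - 8p = 4p - 40 gives the equilibrium p* = 56, q* = 184.
The floor of 68 is above the equilibrium price 56, so it binds.
At p = 68: qd = 632 - 8·68 = 88 and qs = 4·68 - 40 = 232.
Quantity traded falls to 88. At q = 88 the demand price is (632 - 88)/8 = 68 and the supply price is (40 + 88)/4 = 32.
Deadweight loss = ½ · (68 - 32) · (184 - 88) = ½ · 36 · 96 = 1728.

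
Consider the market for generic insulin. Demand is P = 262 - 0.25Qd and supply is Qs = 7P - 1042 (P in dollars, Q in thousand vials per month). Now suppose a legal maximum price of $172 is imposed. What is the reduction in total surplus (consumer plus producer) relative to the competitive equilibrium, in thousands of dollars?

3118.5

Rearranging demand gives Qd = 1048 - 4P. Setting quantity demanded equal to quantity supplied, 1048 - 4P = 7P - 1042, gives P* = 190 and Q* = 288.
Because the ceiling (172) lies below the market-clearing price, it is binding.
At P = 172: Qd = 1048 - 4·172 = 360 and Qs = 7·172 - 1042 = 162.
Quantity traded falls to 162. At Q = 162 the demand price is (1048 - 162)/4 = 221.5 and the supply price is (1042 + 162)/7 = 172.
Deadweight loss = ½ · (221.5 - 172) · (288 - 162) = ½ · 49.5 · 126 = 3118.5.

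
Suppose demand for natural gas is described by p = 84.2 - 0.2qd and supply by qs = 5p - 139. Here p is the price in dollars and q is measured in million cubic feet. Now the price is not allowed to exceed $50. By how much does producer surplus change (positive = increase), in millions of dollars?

Rearranging demand gives qd = 421 - 5p. In a free market, 421 - 5p = 5p - 139 gives the equilibrium p* = 56, q* = 141.
Since 50 < 56, the ceiling is binding.
At p = 50: qd = 421 - 5·50 = 171 and qs = 5·50 - 139 = 111.
Producer surplus without the control is ½ · (56 - 27.8) · 141 = 1988.1.
With the ceiling, producers sell 111 units at 50, so PS = ½ · (50 - 27.8) · 111 = 1232.1.
Change in producer surplus = 1232.1 - 1988.1 = -756.

-756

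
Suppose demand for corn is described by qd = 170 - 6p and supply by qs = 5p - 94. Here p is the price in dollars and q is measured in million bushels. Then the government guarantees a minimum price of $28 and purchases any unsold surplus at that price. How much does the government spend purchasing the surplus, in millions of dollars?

1232

In a free market, 170 - 6p = 5p - 94 gives the equilibrium p* = 24, q* = 26.
Since 28 > 24, the floor is binding.
At p = 28: qd = 170 - 6·28 = 2 and qs = 5·28 - 94 = 46.
Surplus = qs - qd = 44.
Government expenditure = surplus × support price = 44 × 28 = 1232.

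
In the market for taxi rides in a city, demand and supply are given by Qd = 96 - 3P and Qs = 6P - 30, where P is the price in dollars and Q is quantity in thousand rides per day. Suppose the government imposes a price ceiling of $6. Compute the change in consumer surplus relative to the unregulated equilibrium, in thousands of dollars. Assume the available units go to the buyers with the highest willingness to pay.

-336

Without the control the market clears where 96 - 3P = 6P - 30, i.e. P* = 14 and Q* = 54.
Since 6 < 14, the ceiling is binding.
At P = 6: Qd = 96 - 3·6 = 78 and Qs = 6·6 - 30 = 6.
Consumer surplus without the control is ½ · (32 - 14) · 54 = 486.
With the ceiling, 6 units are sold at 6 (assume they go to the highest-value buyers). The demand price at Q = 6 is 30, so CS = ½ · [(32 - 6) + (30 - 6)] · 6 = 150.
Change in consumer surplus = 150 - 486 = -336.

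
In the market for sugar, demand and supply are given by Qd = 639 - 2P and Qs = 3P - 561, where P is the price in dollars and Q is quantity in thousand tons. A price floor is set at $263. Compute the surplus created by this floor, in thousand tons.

115

Without the control the market clears where 639 - 2P = 3P - 561, i.e. P* = 240 and Q* = 159.
The floor of 263 is above the equilibrium price 240, so it binds.
At P = 263: Qd = 639 - 2·263 = 113 and Qs = 3·263 - 561 = 228.
Surplus = Qs - Qd = 228 - 113 = 115.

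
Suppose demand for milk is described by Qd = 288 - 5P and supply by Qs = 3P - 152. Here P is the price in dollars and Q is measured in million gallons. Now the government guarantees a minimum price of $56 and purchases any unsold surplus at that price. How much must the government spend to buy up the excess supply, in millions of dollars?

Setting quantity demanded equal to quantity supplied, 288 - 5P = 3P - 152, gives P* = 55 and Q* = 13.
Because the floor (56) lies above the market-clearing price, it is binding.
At P = 56: Qd = 288 - 5·56 = 8 and Qs = 3·56 - 152 = 16.
Surplus = Qs - Qd = 8.
Government expenditure = surplus × support price = 8 × 56 = 448.

448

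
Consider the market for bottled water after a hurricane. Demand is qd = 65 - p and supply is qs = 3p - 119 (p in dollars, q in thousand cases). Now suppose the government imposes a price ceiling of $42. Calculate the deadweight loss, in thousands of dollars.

96

Equilibrium: 65 - p = 3p - 119, so 184 = 4p and p* = 46, q* = 19.
The ceiling of 42 is below the equilibrium price 46, so it binds.
At p = 42: qd = 65 - 42 = 23 and qs = 3·42 - 119 = 7.
Quantity traded falls to 7. At q = 7 the demand price is 65 - 7 = 58 and the supply price is (119 + 7)/3 = 42.
Deadweight loss = ½ · (58 - 42) · (19 - 7) = ½ · 16 · 12 = 96.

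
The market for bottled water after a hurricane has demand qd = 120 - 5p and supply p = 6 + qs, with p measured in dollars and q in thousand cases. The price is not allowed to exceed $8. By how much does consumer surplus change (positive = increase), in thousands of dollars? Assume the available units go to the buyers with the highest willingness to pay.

Rearranging supply gives qs = p - 6. Equilibrium: 120 - 5p = p - 6, so 126 = 6p and p* = 21, q* = 15.
The ceiling of 8 is below the equilibrium price 21, so it binds.
At p = 8: qd = 120 - 5·8 = 80 and qs = 8 - 6 = 2.
Consumer surplus without the control is ½ · (24 - 21) · 15 = 22.5.
With the ceiling, 2 units are sold at 8 (assume they go to the highest-value buyers). The demand price at q = 2 is 23.6, so CS = ½ · [(24 - 8) + (23.6 - 8)] · 2 = 31.6.
Change in consumer surplus = 31.6 - 22.5 = 9.1.

9.1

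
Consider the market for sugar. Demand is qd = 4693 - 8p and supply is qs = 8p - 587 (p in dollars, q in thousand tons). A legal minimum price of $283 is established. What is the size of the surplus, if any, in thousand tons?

0

Setting quantity demanded equal to quantity supplied, 4693 - 8p = 8p - 587, gives p* = 330 and q* = 2053.
Since 283 is below p* = 330, the floor does not bind and the free-market outcome prevails.
Since the control does not bind, there is no surplus.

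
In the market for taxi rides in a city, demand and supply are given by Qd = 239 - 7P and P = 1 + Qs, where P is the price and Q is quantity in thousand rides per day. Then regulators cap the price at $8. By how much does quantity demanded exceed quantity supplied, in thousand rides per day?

Rearranging supply gives Qs = P - 1. In a free market, 239 - 7P = P - 1 gives the equilibrium P* = 30, Q* = 29.
Since 8 < 30, the ceiling is binding.
At P = 8: Qd = 239 - 7·8 = 183 and Qs = 8 - 1 = 7.
Shortage = Qd - Qs = 183 - 7 = 176.

176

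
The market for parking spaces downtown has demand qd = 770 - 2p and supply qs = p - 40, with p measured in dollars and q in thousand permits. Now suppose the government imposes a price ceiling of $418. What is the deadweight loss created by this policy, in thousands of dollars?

0

Setting quantity demanded equal to quantity supplied, 770 - 2p = p - 40, gives p* = 270 and q* = 230.
The ceiling of 418 is above the equilibrium price 270, so it is not binding; the market clears at p* = 270, q* = 230.
Since the control does not bind, no trades are prevented and deadweight loss is zero.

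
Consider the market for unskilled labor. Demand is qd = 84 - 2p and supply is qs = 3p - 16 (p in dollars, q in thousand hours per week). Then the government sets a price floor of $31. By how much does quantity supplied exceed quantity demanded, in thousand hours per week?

Setting quantity demanded equal to quantity supplied, 84 - 2p = 3p - 16, gives p* = 20 and q* = 44.
Since 31 > 20, the floor is binding.
At p = 31: qd = 84 - 2·31 = 22 and qs = 3·31 - 16 = 77.
Surplus = qs - qd = 77 - 22 = 55.

55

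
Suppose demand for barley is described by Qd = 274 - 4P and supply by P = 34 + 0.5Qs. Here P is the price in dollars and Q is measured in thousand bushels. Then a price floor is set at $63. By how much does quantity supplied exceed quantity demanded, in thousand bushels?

36

Rearranging supply gives Qs = 2P - 68. In a free market, 274 - 4P = 2P - 68 gives the equilibrium P* = 57, Q* = 46.
The floor of 63 is above the equilibrium price 57, so it binds.
At P = 63: Qd = 274 - 4·63 = 22 and Qs = 2·63 - 68 = 58.
Surplus = Qs - Qd = 58 - 22 = 36.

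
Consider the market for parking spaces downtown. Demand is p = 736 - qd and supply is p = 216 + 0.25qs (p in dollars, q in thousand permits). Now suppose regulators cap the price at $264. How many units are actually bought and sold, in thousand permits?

192

Rearranging demand gives qd = 736 - p; rearranging supply gives qs = 4p - 864. Without the control the market clears where 736 - p = 4p - 864, i.e. p* = 320 and q* = 416.
Because the ceiling (264) lies below the market-clearing price, it is binding.
At p = 264: qd = 736 - 264 = 472 and qs = 4·264 - 864 = 192.
The quantity actually transacted is the short side, supply: 192.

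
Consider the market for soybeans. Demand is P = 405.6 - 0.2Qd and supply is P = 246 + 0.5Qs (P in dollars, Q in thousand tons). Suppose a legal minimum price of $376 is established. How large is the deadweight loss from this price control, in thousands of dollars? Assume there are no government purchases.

2240

Rearranging demand gives Qd = 2028 - 5P; rearranging supply gives Qs = 2P - 492. Equilibrium: 2028 - 5P = 2P - 492, so 2520 = 7P and P* = 360, Q* = 228.
Because the floor (376) lies above the market-clearing price, it is binding.
At P = 376: Qd = 2028 - 5·376 = 148 and Qs = 2·376 - 492 = 260.
Quantity traded falls to 148. At Q = 148 the demand price is (2028 - 148)/5 = 376 and the supply price is (492 + 148)/2 = 320.
Deadweight loss = ½ · (376 - 320) · (228 - 148) = ½ · 56 · 80 = 2240.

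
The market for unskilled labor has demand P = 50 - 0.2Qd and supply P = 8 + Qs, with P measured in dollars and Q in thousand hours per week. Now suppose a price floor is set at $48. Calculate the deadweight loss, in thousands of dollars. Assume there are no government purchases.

375

Rearranging demand gives Qd = 250 - 5P; rearranging supply gives Qs = P - 8. Without the control the market clears where 250 - 5P = P - 8, i.e. P* = 43 and Q* = 35.
The floor of 48 is above the equilibrium price 43, so it binds.
At P = 48: Qd = 250 - 5·48 = 10 and Qs = 48 - 8 = 40.
Quantity traded falls to 10. At Q = 10 the demand price is (250 - 10)/5 = 48 and the supply price is 8 + 10 = 18.
Deadweight loss = ½ · (48 - 18) · (35 - 10) = ½ · 30 · 25 = 375.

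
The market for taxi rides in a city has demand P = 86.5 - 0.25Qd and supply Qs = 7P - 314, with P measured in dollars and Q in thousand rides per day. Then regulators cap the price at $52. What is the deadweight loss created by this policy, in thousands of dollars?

616

Rearranging demand gives Qd = 346 - 4P. Without the control the market clears where 346 - 4P = 7P - 314, i.e. P* = 60 and Q* = 106.
The ceiling of 52 is below the equilibrium price 60, so it binds.
At P = 52: Qd = 346 - 4·52 = 138 and Qs = 7·52 - 314 = 50.
Quantity traded falls to 50. At Q = 50 the demand price is (346 - 50)/4 = 74 and the supply price is (314 + 50)/7 = 52.
Deadweight loss = ½ · (74 - 52) · (106 - 50) = ½ · 22 · 56 = 616.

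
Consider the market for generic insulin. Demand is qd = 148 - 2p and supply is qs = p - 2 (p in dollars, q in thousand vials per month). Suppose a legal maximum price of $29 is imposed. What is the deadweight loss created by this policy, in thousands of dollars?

330.75

Without the control the market clears where 148 - 2p = p - 2, i.e. p* = 50 and q* = 48.
Because the ceiling (29) lies below the market-clearing price, it is binding.
At p = 29: qd = 148 - 2·29 = 90 and qs = 29 - 2 = 27.
Quantity traded falls to 27. At q = 27 the demand price is (148 - 27)/2 = 60.5 and the supply price is 2 + 27 = 29.
Deadweight loss = ½ · (60.5 - 29) · (48 - 27) = ½ · 31.5 · 21 = 330.75.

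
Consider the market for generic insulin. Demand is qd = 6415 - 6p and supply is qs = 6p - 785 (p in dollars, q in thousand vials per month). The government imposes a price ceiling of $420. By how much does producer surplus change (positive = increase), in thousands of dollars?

-409500

Equilibrium: 6415 - 6p = 6p - 785, so 7200 = 12p and p* = 600, q* = 2815.
Since 420 < 600, the ceiling is binding.
At p = 420: qd = 6415 - 6·420 = 3895 and qs = 6·420 - 785 = 1735.
Producer surplus without the control is ½ · (600 - 785/6) · 2815 = 7924225/12.
With the ceiling, producers sell 1735 units at 420, so PS = ½ · (420 - 785/6) · 1735 = 3010225/12.
Change in producer surplus = 3010225/12 - 7924225/12 = -409500.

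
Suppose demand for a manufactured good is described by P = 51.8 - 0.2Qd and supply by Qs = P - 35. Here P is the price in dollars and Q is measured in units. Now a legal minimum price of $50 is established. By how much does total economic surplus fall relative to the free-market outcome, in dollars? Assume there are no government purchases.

15

Rearranging demand gives Qd = 259 - 5P. In a free market, 259 - 5P = P - 35 gives the equilibrium P* = 49, Q* = 14.
Because the floor (50) lies above the market-clearing price, it is binding.
At P = 50: Qd = 259 - 5·50 = 9 and Qs = 50 - 35 = 15.
Quantity traded falls to 9. At Q = 9 the demand price is (259 - 9)/5 = 50 and the supply price is 35 + 9 = 44.
Deadweight loss = ½ · (50 - 44) · (14 - 9) = ½ · 6 · 5 = 15.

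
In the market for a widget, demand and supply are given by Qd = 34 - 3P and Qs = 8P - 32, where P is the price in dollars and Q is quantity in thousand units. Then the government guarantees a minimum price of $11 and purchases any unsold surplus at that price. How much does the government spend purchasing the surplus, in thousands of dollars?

In a free market, 34 - 3P = 8P - 32 gives the equilibrium P* = 6, Q* = 16.
The floor of 11 is above the equilibrium price 6, so it binds.
At P = 11: Qd = 34 - 3·11 = 1 and Qs = 8·11 - 32 = 56.
Surplus = Qs - Qd = 55.
Government expenditure = surplus × support price = 55 × 11 = 605.

605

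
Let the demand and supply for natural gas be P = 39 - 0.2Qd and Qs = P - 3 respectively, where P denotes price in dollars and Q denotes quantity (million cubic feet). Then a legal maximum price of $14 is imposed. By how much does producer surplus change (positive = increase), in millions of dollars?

-389.5

Rearranging demand gives Qd = 195 - 5P. Without the control the market clears where 195 - 5P = P - 3, i.e. P* = 33 and Q* = 30.
The ceiling of 14 is below the equilibrium price 33, so it binds.
At P = 14: Qd = 195 - 5·14 = 125 and Qs = 14 - 3 = 11.
Producer surplus without the control is ½ · (33 - 3) · 30 = 450.
With the ceiling, producers sell 11 units at 14, so PS = ½ · (14 - 3) · 11 = 60.5.
Change in producer surplus = 60.5 - 450 = -389.5.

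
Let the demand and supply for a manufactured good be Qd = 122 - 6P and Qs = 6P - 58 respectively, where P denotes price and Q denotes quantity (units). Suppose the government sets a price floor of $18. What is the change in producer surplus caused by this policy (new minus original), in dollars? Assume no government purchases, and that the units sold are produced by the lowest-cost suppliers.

Without the control the market clears where 122 - 6P = 6P - 58, i.e. P* = 15 and Q* = 32.
Since 18 > 15, the floor is binding.
At P = 18: Qd = 122 - 6·18 = 14 and Qs = 6·18 - 58 = 50.
Producer surplus without the control is ½ · (15 - 29/3) · 32 = 256/3.
With the floor, 14 units are sold at 18. The supply price at Q = 14 is 12, so PS = ½ · [(18 - 29/3) + (18 - 12)] · 14 = 301/3.
Change in producer surplus = 301/3 - 256/3 = 15.

15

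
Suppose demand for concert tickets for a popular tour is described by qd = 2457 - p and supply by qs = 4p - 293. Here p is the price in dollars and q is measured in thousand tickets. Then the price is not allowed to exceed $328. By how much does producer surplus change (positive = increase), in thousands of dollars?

Setting quantity demanded equal to quantity supplied, 2457 - p = 4p - 293, gives p* = 550 and q* = 1907.
Since 328 < 550, the ceiling is binding.
At p = 328: qd = 2457 - 328 = 2129 and qs = 4·328 - 293 = 1019.
Producer surplus without the control is ½ · (550 - 73.25) · 1907 = 454581.125.
With the ceiling, producers sell 1019 units at 328, so PS = ½ · (328 - 73.25) · 1019 = 129795.125.
Change in producer surplus = 129795.125 - 454581.125 = -324786.

-324786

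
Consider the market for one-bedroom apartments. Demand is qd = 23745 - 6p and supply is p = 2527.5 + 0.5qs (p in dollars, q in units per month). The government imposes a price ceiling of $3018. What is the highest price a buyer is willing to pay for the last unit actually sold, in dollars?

Rearranging supply gives qs = 2p - 5055. Without the control the market clears where 23745 - 6p = 2p - 5055, i.e. p* = 3600 and q* = 2145.
Because the ceiling (3018) lies below the market-clearing price, it is binding.
At p = 3018: qd = 23745 - 6·3018 = 5637 and qs = 2·3018 - 5055 = 981.
Only 981 units reach the market. On the demand curve, the marginal buyer's willingness to pay at q = 981 is (23745 - 981)/6 = 3794.

3794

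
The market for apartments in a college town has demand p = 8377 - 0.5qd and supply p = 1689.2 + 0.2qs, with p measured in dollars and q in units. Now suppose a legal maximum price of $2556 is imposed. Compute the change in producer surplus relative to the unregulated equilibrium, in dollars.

Rearranging demand gives qd = 16754 - 2p; rearranging supply gives qs = 5p - 8446. Setting quantity demanded equal to quantity supplied, 16754 - 2p = 5p - 8446, gives p* = 3600 and q* = 9554.
Since 2556 < 3600, the ceiling is binding.
At p = 2556: qd = 16754 - 2·2556 = 11642 and qs = 5·2556 - 8446 = 4334.
Producer surplus without the control is ½ · (3600 - 1689.2) · 9554 = 9127891.6.
With the ceiling, producers sell 4334 units at 2556, so PS = ½ · (2556 - 1689.2) · 4334 = 1878355.6.
Change in producer surplus = 1878355.6 - 9127891.6 = -7249536.

-7249536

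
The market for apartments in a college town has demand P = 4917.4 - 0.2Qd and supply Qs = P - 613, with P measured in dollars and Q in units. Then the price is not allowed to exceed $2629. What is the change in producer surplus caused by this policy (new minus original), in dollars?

-4401156.5

Rearranging demand gives Qd = 24587 - 5P. In a free market, 24587 - 5P = P - 613 gives the equilibrium P* = 4200, Q* = 3587.
The ceiling of 2629 is below the equilibrium price 4200, so it binds.
At P = 2629: Qd = 24587 - 5·2629 = 11442 and Qs = 2629 - 613 = 2016.
Producer surplus without the control is ½ · (4200 - 613) · 3587 = 6433284.5.
With the ceiling, producers sell 2016 units at 2629, so PS = ½ · (2629 - 613) · 2016 = 2032128.
Change in producer surplus = 2032128 - 6433284.5 = -4401156.5.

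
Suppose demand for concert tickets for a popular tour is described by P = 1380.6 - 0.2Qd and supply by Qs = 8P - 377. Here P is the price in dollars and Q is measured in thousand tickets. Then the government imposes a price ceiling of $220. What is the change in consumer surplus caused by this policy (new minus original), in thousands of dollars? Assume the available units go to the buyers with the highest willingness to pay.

-269620

Rearranging demand gives Qd = 6903 - 5P. Without the control the market clears where 6903 - 5P = 8P - 377, i.e. P* = 560 and Q* = 4103.
The ceiling of 220 is below the equilibrium price 560, so it binds.
At P = 220: Qd = 6903 - 5·220 = 5803 and Qs = 8·220 - 377 = 1383.
Consumer surplus without the control is ½ · (1380.6 - 560) · 4103 = 1683460.9.
With the ceiling, 1383 units are sold at 220 (assume they go to the highest-value buyers). The demand price at Q = 1383 is 1104, so CS = ½ · [(1380.6 - 220) + (1104 - 220)] · 1383 = 1413840.9.
Change in consumer surplus = 1413840.9 - 1683460.9 = -269620.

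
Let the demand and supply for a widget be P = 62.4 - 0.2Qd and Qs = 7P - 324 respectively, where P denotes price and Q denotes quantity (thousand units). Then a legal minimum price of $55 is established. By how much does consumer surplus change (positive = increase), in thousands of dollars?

-84

Rearranging demand gives Qd = 312 - 5P. In a free market, 312 - 5P = 7P - 324 gives the equilibrium P* = 53, Q* = 47.
Because the floor (55) lies above the market-clearing price, it is binding.
At P = 55: Qd = 312 - 5·55 = 37 and Qs = 7·55 - 324 = 61.
Consumer surplus without the control is ½ · (62.4 - 53) · 47 = 220.9.
With the floor, consumers buy 37 units at 55, so CS = ½ · (62.4 - 55) · 37 = 136.9.
Change in consumer surplus = 136.9 - 220.9 = -84.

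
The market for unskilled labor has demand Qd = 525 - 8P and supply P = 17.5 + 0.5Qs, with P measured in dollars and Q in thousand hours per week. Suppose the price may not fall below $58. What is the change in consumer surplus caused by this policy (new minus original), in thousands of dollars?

-138

Rearranging supply gives Qs = 2P - 35. Equilibrium: 525 - 8P = 2P - 35, so 560 = 10P and P* = 56, Q* = 77.
Since 58 > 56, the floor is binding.
At P = 58: Qd = 525 - 8·58 = 61 and Qs = 2·58 - 35 = 81.
Consumer surplus without the control is ½ · (65.625 - 56) · 77 = 370.5625.
With the floor, consumers buy 61 units at 58, so CS = ½ · (65.625 - 58) · 61 = 232.5625.
Change in consumer surplus = 232.5625 - 370.5625 = -138.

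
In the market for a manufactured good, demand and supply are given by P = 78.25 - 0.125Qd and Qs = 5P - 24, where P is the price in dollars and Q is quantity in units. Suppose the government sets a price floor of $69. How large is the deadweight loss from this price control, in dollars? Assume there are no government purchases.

Rearranging demand gives Qd = 626 - 8P. In a free market, 626 - 8P = 5P - 24 gives the equilibrium P* = 50, Q* = 226.
Because the floor (69) lies above the market-clearing price, it is binding.
At P = 69: Qd = 626 - 8·69 = 74 and Qs = 5·69 - 24 = 321.
Quantity traded falls to 74. At Q = 74 the demand price is (626 - 74)/8 = 69 and the supply price is (24 + 74)/5 = 19.6.
Deadweight loss = ½ · (69 - 19.6) · (226 - 74) = ½ · 49.4 · 152 = 3754.4.

3754.4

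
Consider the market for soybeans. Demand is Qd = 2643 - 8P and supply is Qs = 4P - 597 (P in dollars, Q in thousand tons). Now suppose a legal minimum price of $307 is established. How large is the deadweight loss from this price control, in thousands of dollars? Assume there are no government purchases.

Without the control the market clears where 2643 - 8P = 4P - 597, i.e. P* = 270 and Q* = 483.
Because the floor (307) lies above the market-clearing price, it is binding.
At P = 307: Qd = 2643 - 8·307 = 187 and Qs = 4·307 - 597 = 631.
Quantity traded falls to 187. At Q = 187 the demand price is (2643 - 187)/8 = 307 and the supply price is (597 + 187)/4 = 196.
Deadweight loss = ½ · (307 - 196) · (483 - 187) = ½ · 111 · 296 = 16428.

16428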